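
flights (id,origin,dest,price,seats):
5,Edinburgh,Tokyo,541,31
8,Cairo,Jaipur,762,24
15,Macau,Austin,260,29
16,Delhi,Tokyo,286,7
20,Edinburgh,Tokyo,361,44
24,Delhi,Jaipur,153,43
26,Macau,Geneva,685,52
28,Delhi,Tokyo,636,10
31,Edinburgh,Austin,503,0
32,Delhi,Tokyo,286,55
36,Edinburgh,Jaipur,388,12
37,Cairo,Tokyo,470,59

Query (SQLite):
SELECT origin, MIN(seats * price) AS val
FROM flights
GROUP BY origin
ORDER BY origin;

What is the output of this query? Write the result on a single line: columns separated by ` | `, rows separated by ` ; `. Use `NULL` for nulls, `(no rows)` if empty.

Cairo | 18288 ; Delhi | 2002 ; Edinburgh | 0 ; Macau | 7540

For each row compute seats * price.
Group by origin; take MIN of the expression per group.
  Cairo: ids {8, 37} → MIN(seats * price)=18288
  Delhi: ids {16, 24, 28, 32} → MIN(seats * price)=2002
  Edinburgh: ids {5, 20, 31, 36} → MIN(seats * price)=0
  Macau: ids {15, 26} → MIN(seats * price)=7540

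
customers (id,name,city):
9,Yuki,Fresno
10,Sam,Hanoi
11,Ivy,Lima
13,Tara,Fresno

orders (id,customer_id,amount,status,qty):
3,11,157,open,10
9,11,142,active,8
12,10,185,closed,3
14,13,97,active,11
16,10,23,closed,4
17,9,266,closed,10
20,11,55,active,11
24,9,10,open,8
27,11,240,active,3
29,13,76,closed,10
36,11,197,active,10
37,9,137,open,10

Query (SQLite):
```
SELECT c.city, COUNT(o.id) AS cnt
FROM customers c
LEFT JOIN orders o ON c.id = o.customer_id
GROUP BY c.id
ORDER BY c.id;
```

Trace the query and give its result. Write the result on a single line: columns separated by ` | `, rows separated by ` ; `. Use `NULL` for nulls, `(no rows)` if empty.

LEFT JOIN keeps every customers row; unmatched ones get NULL for orders columns.
Group by customers.id and compute COUNT(o.id). COUNT(col) of an all-NULL group is 0.
  9: ids {17, 24, 37} → COUNT(o.id)=3
  10: ids {12, 16} → COUNT(o.id)=2
  11: ids {3, 9, 20, 27, 36} → COUNT(o.id)=5
  13: ids {14, 29} → COUNT(o.id)=2

Fresno | 3 ; Hanoi | 2 ; Lima | 5 ; Fresno | 2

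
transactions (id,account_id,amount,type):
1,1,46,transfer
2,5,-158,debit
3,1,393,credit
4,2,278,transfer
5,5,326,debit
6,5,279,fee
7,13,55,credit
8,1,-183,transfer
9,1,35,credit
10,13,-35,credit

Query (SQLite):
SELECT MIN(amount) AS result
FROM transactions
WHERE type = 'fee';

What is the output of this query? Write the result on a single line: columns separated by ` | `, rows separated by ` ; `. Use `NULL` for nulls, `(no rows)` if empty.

279

Rows where type='fee' → amount values: [279].
MIN of non-NULL values = 279.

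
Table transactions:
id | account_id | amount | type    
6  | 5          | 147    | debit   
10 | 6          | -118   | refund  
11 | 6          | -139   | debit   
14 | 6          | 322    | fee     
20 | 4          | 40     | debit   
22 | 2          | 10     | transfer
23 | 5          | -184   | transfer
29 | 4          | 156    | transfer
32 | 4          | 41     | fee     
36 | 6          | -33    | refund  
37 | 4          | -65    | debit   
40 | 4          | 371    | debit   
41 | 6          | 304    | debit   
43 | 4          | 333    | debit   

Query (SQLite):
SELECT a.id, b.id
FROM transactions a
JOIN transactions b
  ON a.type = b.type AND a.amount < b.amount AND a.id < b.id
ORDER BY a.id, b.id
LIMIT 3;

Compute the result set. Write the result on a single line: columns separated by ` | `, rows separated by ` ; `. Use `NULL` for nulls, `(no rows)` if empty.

Pairs (a,b) with same type, a.amount < b.amount, a.id < b.id.
type groups: debit:{6,11,20,37,40,41,43} fee:{14,32} refund:{10,36} transfer:{22,23,29}
Ordered by (a.id, b.id); first 3.

6 | 40 ; 6 | 41 ; 6 | 43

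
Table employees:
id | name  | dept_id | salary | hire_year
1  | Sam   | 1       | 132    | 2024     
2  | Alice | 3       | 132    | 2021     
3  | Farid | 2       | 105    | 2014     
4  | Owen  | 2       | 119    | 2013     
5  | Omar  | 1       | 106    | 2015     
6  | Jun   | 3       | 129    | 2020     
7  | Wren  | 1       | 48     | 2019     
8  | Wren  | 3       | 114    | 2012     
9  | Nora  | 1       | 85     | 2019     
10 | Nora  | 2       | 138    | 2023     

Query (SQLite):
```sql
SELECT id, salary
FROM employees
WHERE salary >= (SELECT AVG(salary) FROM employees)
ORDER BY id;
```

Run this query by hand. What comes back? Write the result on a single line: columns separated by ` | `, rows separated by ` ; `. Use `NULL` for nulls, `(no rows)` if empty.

1 | 132 ; 2 | 132 ; 4 | 119 ; 6 | 129 ; 8 | 114 ; 10 | 138

Scalar subquery: AVG(salary) over all employees rows = 110.8.
Keep rows where salary >= that value.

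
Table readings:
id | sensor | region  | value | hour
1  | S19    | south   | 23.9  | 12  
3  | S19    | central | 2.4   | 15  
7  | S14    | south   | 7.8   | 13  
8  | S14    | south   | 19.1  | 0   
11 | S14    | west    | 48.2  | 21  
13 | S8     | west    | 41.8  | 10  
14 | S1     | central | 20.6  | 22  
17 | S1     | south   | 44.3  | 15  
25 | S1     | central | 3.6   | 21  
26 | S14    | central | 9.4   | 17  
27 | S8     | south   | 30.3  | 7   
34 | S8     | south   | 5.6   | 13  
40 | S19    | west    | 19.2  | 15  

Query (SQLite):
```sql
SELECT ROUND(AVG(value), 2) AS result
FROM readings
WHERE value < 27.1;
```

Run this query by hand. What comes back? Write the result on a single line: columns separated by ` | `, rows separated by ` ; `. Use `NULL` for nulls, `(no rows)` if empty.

12.4

Rows where value < 27.1 → value values: [23.9, 2.4, 7.8, 19.1, 20.6, 3.6, 9.4, 5.6, 19.2].
AVG = 111.6 / 9 (rounded to 2 dp).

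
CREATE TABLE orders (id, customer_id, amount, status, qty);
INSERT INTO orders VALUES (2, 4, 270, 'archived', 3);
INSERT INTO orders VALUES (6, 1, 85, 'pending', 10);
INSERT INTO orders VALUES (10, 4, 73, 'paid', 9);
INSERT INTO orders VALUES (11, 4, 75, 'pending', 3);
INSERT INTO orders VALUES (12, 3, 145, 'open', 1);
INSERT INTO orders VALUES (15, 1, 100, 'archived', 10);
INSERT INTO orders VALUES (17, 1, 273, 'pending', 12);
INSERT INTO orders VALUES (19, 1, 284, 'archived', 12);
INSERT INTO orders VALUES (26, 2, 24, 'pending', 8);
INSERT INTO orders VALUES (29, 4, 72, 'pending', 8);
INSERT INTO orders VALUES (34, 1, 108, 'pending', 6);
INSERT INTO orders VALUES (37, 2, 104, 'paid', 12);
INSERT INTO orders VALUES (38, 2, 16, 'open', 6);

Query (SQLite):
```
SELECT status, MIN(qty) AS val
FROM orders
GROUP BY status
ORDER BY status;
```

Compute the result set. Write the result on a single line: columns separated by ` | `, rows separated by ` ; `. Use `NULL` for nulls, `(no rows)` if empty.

archived | 3 ; open | 1 ; paid | 9 ; pending | 3

Partition orders by status; compute MIN(qty) within each group.
  archived: ids {2, 15, 19} → MIN(qty)=3
  open: ids {12, 38} → MIN(qty)=1
  paid: ids {10, 37} → MIN(qty)=9
  pending: ids {6, 11, 17, 26, 29, 34} → MIN(qty)=3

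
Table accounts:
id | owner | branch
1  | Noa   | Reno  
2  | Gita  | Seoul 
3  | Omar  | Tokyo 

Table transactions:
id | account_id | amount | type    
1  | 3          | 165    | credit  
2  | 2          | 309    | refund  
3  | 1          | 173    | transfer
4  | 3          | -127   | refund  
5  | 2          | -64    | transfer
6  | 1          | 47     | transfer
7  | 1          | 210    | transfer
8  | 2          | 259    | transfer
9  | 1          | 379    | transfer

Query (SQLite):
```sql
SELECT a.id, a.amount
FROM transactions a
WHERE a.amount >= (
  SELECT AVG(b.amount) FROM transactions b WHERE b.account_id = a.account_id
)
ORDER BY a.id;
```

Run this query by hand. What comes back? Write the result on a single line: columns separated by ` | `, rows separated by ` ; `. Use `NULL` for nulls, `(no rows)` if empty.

1 | 165 ; 2 | 309 ; 7 | 210 ; 8 | 259 ; 9 | 379

For each transactions row a, compute AVG(amount) over rows sharing a.account_id.
Keep row a if a.amount >= that per-group AVG.
  account_id=1: AVG(amount) = 202.25
  account_id=2: AVG(amount) = 168.0
  account_id=3: AVG(amount) = 19.0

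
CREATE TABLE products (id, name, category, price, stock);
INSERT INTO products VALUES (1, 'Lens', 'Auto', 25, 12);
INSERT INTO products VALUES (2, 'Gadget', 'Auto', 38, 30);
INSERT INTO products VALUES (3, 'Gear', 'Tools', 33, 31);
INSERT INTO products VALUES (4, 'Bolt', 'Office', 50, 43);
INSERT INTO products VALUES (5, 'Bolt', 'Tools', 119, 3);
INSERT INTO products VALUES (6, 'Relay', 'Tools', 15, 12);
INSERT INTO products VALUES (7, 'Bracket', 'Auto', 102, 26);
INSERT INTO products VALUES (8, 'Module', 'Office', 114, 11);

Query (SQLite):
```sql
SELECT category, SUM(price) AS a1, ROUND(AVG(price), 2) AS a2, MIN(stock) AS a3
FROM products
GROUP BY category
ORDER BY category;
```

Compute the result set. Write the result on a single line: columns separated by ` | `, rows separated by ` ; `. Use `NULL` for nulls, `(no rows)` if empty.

Group products by category.
Per group compute: SUM(price), ROUND(AVG(price), 2), MIN(stock).
  Auto: ids {1, 2, 7} → SUM(price)=165, ROUND(AVG(price), 2)=55, MIN(stock)=12
  Office: ids {4, 8} → SUM(price)=164, ROUND(AVG(price), 2)=82, MIN(stock)=11
  Tools: ids {3, 5, 6} → SUM(price)=167, ROUND(AVG(price), 2)=55.67, MIN(stock)=3

Auto | 165 | 55 | 12 ; Office | 164 | 82 | 11 ; Tools | 167 | 55.67 | 3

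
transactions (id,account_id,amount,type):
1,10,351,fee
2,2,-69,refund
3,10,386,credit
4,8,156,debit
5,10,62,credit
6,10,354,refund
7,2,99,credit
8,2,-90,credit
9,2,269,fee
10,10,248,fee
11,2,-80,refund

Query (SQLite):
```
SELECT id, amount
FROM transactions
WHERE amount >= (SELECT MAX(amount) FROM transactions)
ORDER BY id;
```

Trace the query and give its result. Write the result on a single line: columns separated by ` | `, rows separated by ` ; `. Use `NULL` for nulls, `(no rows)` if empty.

Scalar subquery: MAX(amount) over all transactions rows = 386.
Keep rows where amount >= that value.

3 | 386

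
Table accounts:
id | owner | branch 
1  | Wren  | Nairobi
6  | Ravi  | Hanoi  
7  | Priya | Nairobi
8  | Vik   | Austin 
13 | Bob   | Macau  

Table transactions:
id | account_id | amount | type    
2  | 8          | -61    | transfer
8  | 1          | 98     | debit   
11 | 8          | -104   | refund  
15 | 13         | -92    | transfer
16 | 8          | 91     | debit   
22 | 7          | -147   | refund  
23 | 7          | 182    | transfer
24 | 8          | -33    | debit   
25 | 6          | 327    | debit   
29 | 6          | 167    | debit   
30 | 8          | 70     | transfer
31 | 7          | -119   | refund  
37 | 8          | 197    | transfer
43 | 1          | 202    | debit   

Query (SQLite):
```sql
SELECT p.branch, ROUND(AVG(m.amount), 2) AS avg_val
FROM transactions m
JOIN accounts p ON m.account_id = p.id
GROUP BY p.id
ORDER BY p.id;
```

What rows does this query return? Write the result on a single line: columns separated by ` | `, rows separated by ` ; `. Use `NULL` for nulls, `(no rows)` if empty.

Join each transactions row to its accounts via account_id.
Group joined rows by accounts.id; compute ROUND(AVG(m.amount), 2) per group.
  1: ids {8, 43} → ROUND(AVG(m.amount), 2)=150
  6: ids {25, 29} → ROUND(AVG(m.amount), 2)=247
  7: ids {22, 23, 31} → ROUND(AVG(m.amount), 2)=-28
  8: ids {2, 11, 16, 24, 30, 37} → ROUND(AVG(m.amount), 2)=26.67
  13: ids {15} → ROUND(AVG(m.amount), 2)=-92

Nairobi | 150 ; Hanoi | 247 ; Nairobi | -28 ; Austin | 26.67 ; Macau | -92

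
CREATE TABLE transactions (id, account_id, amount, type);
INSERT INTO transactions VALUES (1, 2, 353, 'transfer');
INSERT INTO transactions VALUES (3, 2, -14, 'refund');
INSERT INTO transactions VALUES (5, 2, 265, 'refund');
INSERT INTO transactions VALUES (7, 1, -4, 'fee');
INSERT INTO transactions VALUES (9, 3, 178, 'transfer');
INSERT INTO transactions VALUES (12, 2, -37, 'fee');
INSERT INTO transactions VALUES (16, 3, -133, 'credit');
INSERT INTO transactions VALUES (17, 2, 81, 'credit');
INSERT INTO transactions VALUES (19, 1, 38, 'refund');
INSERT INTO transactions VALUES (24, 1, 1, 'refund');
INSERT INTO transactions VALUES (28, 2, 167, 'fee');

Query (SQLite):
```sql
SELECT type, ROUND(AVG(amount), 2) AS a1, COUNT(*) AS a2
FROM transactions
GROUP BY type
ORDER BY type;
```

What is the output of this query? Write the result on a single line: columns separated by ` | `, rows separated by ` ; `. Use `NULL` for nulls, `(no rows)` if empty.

credit | -26 | 2 ; fee | 42 | 3 ; refund | 72.5 | 4 ; transfer | 265.5 | 2

Group transactions by type.
Per group compute: ROUND(AVG(amount), 2), COUNT(*).
  credit: ids {16, 17} → ROUND(AVG(amount), 2)=-26, COUNT(*)=2
  fee: ids {7, 12, 28} → ROUND(AVG(amount), 2)=42, COUNT(*)=3
  refund: ids {3, 5, 19, 24} → ROUND(AVG(amount), 2)=72.5, COUNT(*)=4
  transfer: ids {1, 9} → ROUND(AVG(amount), 2)=265.5, COUNT(*)=2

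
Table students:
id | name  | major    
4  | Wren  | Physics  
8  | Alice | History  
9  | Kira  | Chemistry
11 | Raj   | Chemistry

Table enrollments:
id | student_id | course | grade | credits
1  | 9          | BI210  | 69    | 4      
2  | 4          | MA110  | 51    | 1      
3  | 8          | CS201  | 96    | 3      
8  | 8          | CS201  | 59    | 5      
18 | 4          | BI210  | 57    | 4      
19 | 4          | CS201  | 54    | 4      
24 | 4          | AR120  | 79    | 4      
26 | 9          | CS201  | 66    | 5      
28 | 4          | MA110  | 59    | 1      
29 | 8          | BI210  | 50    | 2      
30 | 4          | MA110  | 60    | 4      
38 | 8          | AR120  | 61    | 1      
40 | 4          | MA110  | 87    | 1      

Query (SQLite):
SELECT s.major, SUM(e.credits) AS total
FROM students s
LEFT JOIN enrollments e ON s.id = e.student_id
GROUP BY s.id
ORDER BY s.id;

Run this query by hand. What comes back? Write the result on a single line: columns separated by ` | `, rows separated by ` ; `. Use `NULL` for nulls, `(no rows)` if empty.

Physics | 19 ; History | 11 ; Chemistry | 9 ; Chemistry | NULL

LEFT JOIN keeps every students row; unmatched ones get NULL for enrollments columns.
Group by students.id and compute SUM(e.credits). SUM over an all-NULL group is NULL.
  4: ids {2, 18, 19, 24, 28, 30, 40} → SUM(e.credits)=19
  8: ids {3, 8, 29, 38} → SUM(e.credits)=11
  9: ids {1, 26} → SUM(e.credits)=9
  11: ids {—} → SUM(e.credits)=NULL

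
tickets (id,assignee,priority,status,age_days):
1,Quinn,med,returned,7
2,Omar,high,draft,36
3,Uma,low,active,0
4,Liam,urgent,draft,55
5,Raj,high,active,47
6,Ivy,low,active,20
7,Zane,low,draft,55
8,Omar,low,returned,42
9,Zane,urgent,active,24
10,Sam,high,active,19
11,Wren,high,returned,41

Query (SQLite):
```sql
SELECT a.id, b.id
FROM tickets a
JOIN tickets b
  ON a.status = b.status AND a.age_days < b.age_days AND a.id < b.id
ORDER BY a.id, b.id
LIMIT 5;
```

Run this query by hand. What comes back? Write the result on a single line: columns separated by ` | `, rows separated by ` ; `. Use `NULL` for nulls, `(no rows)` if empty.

Pairs (a,b) with same status, a.age_days < b.age_days, a.id < b.id.
status groups: active:{3,5,6,9,10} draft:{2,4,7} returned:{1,8,11}
Ordered by (a.id, b.id); first 5.

1 | 8 ; 1 | 11 ; 2 | 4 ; 2 | 7 ; 3 | 5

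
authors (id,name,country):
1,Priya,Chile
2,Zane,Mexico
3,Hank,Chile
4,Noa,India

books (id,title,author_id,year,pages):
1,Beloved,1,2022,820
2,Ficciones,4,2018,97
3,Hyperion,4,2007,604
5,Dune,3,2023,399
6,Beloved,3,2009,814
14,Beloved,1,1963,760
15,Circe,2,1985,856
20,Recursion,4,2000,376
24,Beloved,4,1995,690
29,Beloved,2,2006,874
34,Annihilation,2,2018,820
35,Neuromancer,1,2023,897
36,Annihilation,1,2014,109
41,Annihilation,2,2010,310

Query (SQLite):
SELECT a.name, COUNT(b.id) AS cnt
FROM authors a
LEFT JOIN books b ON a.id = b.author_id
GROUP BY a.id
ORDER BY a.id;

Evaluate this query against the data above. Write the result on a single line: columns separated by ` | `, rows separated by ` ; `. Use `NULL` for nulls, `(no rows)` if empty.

LEFT JOIN keeps every authors row; unmatched ones get NULL for books columns.
Group by authors.id and compute COUNT(b.id). COUNT(col) of an all-NULL group is 0.
  1: ids {1, 14, 35, 36} → COUNT(b.id)=4
  2: ids {15, 29, 34, 41} → COUNT(b.id)=4
  3: ids {5, 6} → COUNT(b.id)=2
  4: ids {2, 3, 20, 24} → COUNT(b.id)=4

Priya | 4 ; Zane | 4 ; Hank | 2 ; Noa | 4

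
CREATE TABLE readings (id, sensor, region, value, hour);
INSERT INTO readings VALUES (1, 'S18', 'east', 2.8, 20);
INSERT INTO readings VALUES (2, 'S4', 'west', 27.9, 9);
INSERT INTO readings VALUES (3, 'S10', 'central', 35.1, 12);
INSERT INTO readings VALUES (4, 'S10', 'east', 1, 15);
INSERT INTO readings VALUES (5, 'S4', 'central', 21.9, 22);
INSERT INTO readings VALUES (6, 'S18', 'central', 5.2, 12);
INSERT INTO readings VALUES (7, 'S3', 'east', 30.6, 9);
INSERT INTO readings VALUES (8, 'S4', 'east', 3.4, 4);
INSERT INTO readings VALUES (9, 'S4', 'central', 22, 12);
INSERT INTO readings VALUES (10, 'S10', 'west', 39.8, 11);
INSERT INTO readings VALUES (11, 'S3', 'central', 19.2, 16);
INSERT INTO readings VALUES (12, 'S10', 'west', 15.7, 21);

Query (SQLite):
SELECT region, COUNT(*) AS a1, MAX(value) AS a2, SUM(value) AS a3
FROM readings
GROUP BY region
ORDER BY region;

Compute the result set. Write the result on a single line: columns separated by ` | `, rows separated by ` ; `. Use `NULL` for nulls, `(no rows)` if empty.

Group readings by region.
Per group compute: COUNT(*), MAX(value), SUM(value).
  central: ids {3, 5, 6, 9, 11} → COUNT(*)=5, MAX(value)=35.1, SUM(value)=103.4
  east: ids {1, 4, 7, 8} → COUNT(*)=4, MAX(value)=30.6, SUM(value)=37.8
  west: ids {2, 10, 12} → COUNT(*)=3, MAX(value)=39.8, SUM(value)=83.4

central | 5 | 35.1 | 103.4 ; east | 4 | 30.6 | 37.8 ; west | 3 | 39.8 | 83.4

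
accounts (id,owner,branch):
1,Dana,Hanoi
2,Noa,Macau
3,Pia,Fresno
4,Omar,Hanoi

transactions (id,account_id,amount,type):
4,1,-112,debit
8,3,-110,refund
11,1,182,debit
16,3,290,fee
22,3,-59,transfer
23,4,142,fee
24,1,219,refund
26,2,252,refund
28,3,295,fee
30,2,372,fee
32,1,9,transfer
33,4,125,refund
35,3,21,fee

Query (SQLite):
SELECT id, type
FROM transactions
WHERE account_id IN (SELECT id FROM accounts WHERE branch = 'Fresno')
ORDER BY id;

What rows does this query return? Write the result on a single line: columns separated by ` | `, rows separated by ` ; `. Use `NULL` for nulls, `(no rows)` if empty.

Inner query: accounts.id where branch = 'Fresno'.
Outer: keep transactions rows whose account_id is in that set.
Inner query → {3}

8 | refund ; 16 | fee ; 22 | transfer ; 28 | fee ; 35 | fee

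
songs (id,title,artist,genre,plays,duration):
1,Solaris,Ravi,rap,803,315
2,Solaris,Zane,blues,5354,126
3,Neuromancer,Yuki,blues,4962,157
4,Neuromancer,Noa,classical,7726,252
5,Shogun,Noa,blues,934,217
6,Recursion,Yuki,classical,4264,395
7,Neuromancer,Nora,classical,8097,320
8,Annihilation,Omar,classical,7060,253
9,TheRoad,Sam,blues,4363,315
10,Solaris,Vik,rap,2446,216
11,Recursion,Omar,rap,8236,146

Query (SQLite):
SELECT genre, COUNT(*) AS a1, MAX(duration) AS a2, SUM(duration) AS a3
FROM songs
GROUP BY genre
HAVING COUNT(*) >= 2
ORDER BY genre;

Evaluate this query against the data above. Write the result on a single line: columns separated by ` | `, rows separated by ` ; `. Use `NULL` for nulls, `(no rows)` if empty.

blues | 4 | 315 | 815 ; classical | 4 | 395 | 1220 ; rap | 3 | 315 | 677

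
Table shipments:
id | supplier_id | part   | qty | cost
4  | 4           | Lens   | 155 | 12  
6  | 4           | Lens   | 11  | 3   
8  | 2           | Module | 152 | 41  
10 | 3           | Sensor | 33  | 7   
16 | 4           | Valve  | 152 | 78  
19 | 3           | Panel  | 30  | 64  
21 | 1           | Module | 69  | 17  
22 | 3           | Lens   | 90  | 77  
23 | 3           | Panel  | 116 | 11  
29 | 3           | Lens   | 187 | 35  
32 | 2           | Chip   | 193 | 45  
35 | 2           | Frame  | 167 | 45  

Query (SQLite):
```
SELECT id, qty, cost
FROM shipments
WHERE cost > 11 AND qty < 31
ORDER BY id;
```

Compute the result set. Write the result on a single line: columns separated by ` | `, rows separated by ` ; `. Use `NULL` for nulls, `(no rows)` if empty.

cost > 11: ids {4, 8, 16, 19, 21, 22, 29, 32, 35}
qty < 31: ids {6, 19}
Combine with AND.

19 | 30 | 64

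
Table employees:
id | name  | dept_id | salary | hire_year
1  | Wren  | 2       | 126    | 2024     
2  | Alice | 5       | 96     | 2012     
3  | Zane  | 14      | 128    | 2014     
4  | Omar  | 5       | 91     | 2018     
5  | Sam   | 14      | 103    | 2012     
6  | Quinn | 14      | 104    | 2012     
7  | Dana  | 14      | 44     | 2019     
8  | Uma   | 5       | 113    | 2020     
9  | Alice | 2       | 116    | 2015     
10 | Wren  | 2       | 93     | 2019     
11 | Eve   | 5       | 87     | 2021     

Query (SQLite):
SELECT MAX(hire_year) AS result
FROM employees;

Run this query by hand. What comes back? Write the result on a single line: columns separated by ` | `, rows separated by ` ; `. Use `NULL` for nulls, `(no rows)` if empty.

All hire_year values: [2024, 2012, 2014, 2018, 2012, 2012, 2019, 2020, 2015, 2019, 2021].
MAX of non-NULL values = 2024.

2024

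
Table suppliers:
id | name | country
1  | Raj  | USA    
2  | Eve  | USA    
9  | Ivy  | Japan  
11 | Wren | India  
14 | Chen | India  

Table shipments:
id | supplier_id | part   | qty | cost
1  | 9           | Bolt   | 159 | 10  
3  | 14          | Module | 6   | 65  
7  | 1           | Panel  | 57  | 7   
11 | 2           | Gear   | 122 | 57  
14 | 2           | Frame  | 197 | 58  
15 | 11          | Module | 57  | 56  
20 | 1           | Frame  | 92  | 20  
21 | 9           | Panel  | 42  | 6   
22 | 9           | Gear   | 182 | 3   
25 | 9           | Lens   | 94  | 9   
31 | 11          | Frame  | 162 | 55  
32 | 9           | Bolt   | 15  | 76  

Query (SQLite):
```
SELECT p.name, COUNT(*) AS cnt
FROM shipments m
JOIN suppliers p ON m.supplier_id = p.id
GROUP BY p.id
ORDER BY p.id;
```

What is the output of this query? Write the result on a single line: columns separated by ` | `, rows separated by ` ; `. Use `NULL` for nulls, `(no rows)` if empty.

Join each shipments row to its suppliers via supplier_id.
Group joined rows by suppliers.id; compute COUNT(*) per group.
  1: ids {7, 20} → COUNT(*)=2
  2: ids {11, 14} → COUNT(*)=2
  9: ids {1, 21, 22, 25, 32} → COUNT(*)=5
  11: ids {15, 31} → COUNT(*)=2
  14: ids {3} → COUNT(*)=1

Raj | 2 ; Eve | 2 ; Ivy | 5 ; Wren | 2 ; Chen | 1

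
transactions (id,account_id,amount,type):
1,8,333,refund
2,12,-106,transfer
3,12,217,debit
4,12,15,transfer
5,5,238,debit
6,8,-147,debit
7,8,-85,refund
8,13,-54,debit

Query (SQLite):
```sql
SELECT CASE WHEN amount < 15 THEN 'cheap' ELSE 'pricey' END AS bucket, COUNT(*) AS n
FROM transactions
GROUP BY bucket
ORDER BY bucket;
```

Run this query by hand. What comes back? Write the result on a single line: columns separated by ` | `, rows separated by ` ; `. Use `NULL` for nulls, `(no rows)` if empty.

Bucket rows by amount < 15 → 'cheap' else 'pricey'; count each bucket.

cheap | 4 ; pricey | 4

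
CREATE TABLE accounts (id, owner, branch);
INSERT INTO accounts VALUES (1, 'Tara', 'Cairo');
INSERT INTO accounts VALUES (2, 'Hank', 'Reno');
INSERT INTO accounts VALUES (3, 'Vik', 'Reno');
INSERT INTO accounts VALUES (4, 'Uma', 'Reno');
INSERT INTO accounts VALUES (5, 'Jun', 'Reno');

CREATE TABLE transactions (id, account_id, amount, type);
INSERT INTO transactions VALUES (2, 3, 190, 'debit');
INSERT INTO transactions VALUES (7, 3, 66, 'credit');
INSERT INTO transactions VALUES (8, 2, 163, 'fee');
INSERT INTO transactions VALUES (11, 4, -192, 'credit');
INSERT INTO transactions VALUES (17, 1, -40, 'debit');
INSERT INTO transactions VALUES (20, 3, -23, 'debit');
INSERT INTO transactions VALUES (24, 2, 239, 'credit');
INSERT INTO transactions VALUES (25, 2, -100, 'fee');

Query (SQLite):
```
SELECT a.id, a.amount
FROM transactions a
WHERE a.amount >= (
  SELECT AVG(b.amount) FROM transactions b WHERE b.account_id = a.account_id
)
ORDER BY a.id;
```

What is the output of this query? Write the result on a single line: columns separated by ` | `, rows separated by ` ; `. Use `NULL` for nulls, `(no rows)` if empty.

2 | 190 ; 8 | 163 ; 11 | -192 ; 17 | -40 ; 24 | 239

For each transactions row a, compute AVG(amount) over rows sharing a.account_id.
Keep row a if a.amount >= that per-group AVG.
  account_id=1: AVG(amount) = -40.0
  account_id=2: AVG(amount) = 100.666667
  account_id=3: AVG(amount) = 77.666667
  account_id=4: AVG(amount) = -192.0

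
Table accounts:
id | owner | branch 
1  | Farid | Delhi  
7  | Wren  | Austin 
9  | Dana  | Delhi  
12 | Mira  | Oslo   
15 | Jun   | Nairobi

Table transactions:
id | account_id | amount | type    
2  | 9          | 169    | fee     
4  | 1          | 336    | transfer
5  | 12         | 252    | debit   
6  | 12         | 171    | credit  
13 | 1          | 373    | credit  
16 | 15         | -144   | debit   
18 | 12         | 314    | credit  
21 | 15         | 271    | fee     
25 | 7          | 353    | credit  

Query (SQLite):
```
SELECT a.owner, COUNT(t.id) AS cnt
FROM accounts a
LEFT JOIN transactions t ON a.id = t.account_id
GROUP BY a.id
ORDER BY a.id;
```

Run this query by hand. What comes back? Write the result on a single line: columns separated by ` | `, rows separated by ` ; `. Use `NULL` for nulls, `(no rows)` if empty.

LEFT JOIN keeps every accounts row; unmatched ones get NULL for transactions columns.
Group by accounts.id and compute COUNT(t.id). COUNT(col) of an all-NULL group is 0.
  1: ids {4, 13} → COUNT(t.id)=2
  7: ids {25} → COUNT(t.id)=1
  9: ids {2} → COUNT(t.id)=1
  12: ids {5, 6, 18} → COUNT(t.id)=3
  15: ids {16, 21} → COUNT(t.id)=2

Farid | 2 ; Wren | 1 ; Dana | 1 ; Mira | 3 ; Jun | 2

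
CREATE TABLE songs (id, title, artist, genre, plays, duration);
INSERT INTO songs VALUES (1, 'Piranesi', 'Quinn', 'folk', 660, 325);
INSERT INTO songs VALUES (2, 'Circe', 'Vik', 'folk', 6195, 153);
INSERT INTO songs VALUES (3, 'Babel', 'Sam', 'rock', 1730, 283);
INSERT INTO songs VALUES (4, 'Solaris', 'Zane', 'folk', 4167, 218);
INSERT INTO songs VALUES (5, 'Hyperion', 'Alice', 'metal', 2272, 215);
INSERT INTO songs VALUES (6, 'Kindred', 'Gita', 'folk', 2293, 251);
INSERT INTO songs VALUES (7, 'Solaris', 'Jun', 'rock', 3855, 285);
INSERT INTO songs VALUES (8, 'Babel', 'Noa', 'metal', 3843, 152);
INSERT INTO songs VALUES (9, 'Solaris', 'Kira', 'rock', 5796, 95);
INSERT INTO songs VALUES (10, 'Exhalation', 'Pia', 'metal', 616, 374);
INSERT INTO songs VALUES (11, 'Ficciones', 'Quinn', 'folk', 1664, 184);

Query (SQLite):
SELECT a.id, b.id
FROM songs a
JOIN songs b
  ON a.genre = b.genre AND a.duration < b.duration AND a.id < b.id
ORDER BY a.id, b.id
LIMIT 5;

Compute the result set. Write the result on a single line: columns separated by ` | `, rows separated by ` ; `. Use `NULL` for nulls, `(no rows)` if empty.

2 | 4 ; 2 | 6 ; 2 | 11 ; 3 | 7 ; 4 | 6

Pairs (a,b) with same genre, a.duration < b.duration, a.id < b.id.
genre groups: folk:{1,2,4,6,11} metal:{5,8,10} rock:{3,7,9}
Ordered by (a.id, b.id); first 5.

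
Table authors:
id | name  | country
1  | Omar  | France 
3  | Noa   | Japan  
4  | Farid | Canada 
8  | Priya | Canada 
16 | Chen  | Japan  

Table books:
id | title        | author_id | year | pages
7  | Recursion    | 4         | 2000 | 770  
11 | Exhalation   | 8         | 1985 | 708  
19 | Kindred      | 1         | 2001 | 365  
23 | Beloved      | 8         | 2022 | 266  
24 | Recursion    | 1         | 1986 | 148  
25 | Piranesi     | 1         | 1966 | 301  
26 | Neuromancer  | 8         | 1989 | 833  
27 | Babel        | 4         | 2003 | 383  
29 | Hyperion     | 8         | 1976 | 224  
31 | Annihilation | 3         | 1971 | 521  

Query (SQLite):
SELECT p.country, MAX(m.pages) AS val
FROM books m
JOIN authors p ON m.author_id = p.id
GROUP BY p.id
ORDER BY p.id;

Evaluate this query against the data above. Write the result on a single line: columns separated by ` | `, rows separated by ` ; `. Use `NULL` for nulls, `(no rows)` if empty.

France | 365 ; Japan | 521 ; Canada | 770 ; Canada | 833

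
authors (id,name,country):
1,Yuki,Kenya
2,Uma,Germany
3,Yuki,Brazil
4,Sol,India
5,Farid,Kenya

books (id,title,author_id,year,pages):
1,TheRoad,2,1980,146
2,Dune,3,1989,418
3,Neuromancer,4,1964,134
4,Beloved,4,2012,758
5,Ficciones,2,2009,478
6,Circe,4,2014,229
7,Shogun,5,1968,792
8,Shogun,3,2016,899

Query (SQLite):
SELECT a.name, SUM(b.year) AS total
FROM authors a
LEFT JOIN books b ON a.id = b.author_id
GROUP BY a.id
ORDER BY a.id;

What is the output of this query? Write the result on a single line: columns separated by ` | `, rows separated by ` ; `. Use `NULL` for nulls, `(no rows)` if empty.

LEFT JOIN keeps every authors row; unmatched ones get NULL for books columns.
Group by authors.id and compute SUM(b.year). SUM over an all-NULL group is NULL.
  1: ids {—} → SUM(b.year)=NULL
  2: ids {1, 5} → SUM(b.year)=3989
  3: ids {2, 8} → SUM(b.year)=4005
  4: ids {3, 4, 6} → SUM(b.year)=5990
  5: ids {7} → SUM(b.year)=1968

Yuki | NULL ; Uma | 3989 ; Yuki | 4005 ; Sol | 5990 ; Farid | 1968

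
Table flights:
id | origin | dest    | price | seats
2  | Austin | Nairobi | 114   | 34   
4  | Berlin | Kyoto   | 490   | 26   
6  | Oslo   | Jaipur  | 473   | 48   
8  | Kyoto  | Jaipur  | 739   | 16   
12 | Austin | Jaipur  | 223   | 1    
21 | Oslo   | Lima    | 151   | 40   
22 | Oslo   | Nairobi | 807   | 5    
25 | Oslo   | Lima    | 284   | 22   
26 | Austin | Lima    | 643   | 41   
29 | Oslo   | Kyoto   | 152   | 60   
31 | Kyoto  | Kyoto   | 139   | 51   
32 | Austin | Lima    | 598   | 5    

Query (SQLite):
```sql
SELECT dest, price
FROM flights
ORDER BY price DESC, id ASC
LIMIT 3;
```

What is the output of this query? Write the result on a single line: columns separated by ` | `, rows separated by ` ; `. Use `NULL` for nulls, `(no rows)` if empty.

Nairobi | 807 ; Jaipur | 739 ; Lima | 643

Sort by price desc, tiebreak id asc: (807, id=22), (739, id=8), (643, id=26), (598, id=32), (490, id=4), (473, id=6) …. Take first 3.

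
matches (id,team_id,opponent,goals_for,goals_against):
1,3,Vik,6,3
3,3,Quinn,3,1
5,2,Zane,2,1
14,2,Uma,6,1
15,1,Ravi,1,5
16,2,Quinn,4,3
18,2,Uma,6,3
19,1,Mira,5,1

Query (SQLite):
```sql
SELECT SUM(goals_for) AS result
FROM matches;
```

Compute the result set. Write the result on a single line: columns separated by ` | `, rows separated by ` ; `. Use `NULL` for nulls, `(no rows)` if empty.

All goals_for values: [6, 3, 2, 6, 1, 4, 6, 5].
SUM of non-NULL values = 33.

33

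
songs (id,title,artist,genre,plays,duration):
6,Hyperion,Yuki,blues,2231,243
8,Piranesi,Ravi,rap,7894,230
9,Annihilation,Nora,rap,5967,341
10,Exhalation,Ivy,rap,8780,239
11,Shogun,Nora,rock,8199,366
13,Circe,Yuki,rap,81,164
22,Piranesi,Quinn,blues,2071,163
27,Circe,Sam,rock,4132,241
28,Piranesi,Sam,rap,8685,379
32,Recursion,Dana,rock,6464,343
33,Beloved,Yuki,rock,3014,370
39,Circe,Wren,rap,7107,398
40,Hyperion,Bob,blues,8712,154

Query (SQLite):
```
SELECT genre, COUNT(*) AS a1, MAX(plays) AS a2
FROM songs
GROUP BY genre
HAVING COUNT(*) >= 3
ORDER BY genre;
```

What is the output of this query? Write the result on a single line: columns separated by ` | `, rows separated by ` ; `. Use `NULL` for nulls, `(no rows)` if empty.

Group songs by genre.
Per group compute: COUNT(*), MAX(plays).
HAVING: drop groups with fewer than 3 rows.
  blues: ids {6, 22, 40} → COUNT(*)=3, MAX(plays)=8712
  rap: ids {8, 9, 10, 13, 28, 39} → COUNT(*)=6, MAX(plays)=8780
  rock: ids {11, 27, 32, 33} → COUNT(*)=4, MAX(plays)=8199

blues | 3 | 8712 ; rap | 6 | 8780 ; rock | 4 | 8199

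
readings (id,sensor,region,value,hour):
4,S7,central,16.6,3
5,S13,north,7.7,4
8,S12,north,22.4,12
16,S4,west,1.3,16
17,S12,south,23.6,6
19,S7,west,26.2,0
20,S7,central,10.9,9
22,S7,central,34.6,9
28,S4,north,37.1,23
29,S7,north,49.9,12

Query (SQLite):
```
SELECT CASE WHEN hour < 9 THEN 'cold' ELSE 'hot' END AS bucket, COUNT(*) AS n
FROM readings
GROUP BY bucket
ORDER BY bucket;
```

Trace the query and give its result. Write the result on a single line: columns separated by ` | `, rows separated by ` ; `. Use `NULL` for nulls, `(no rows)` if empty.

Bucket rows by hour < 9 → 'cold' else 'hot'; count each bucket.

cold | 4 ; hot | 6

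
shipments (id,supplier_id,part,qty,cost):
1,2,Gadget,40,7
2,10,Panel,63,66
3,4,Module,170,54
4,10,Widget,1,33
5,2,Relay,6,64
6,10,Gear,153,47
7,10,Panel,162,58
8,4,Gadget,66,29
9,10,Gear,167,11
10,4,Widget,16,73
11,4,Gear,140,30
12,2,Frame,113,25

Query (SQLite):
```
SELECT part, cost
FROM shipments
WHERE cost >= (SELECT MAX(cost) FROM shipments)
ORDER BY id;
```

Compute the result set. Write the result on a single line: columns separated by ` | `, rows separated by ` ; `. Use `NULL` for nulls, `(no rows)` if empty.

Widget | 73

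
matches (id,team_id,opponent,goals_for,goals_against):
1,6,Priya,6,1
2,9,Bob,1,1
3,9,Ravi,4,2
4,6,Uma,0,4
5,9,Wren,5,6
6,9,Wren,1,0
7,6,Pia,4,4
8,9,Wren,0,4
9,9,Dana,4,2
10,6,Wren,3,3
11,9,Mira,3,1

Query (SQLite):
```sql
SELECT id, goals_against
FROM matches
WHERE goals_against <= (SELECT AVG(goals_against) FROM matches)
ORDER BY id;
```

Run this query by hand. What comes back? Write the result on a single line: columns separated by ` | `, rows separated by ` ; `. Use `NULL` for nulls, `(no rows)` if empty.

Scalar subquery: AVG(goals_against) over all matches rows = 2.545455 (≈; comparison uses full precision).
Keep rows where goals_against <= that value.

1 | 1 ; 2 | 1 ; 3 | 2 ; 6 | 0 ; 9 | 2 ; 11 | 1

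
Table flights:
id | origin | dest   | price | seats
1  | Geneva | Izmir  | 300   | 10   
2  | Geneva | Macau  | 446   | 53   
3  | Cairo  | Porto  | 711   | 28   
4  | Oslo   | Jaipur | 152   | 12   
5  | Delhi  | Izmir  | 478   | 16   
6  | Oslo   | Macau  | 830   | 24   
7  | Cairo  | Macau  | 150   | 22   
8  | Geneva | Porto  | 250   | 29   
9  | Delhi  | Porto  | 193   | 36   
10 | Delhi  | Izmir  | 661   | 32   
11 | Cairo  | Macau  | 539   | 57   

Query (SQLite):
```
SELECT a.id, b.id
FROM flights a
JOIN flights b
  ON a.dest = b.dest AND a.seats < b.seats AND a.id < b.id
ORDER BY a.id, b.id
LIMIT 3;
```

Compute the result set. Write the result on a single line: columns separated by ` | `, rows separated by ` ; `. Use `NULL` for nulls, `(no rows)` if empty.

Pairs (a,b) with same dest, a.seats < b.seats, a.id < b.id.
dest groups: Izmir:{1,5,10} Jaipur:{4} Macau:{2,6,7,11} Porto:{3,8,9}
Ordered by (a.id, b.id); first 3.

1 | 5 ; 1 | 10 ; 2 | 11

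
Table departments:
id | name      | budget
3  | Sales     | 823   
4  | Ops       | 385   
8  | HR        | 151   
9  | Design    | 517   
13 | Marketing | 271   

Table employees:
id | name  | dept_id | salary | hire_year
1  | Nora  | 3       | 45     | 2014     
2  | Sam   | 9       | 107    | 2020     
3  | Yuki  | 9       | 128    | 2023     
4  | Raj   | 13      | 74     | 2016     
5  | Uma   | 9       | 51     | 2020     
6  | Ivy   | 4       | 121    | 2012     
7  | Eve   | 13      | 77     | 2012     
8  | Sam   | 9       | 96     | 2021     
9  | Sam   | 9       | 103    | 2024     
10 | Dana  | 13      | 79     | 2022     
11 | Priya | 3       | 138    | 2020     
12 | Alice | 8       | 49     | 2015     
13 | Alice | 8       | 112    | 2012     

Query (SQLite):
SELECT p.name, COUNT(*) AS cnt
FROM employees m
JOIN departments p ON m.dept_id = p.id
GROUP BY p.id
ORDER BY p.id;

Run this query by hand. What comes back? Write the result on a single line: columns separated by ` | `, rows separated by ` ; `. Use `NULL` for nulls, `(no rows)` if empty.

Sales | 2 ; Ops | 1 ; HR | 2 ; Design | 5 ; Marketing | 3

Join each employees row to its departments via dept_id.
Group joined rows by departments.id; compute COUNT(*) per group.
  3: ids {1, 11} → COUNT(*)=2
  4: ids {6} → COUNT(*)=1
  8: ids {12, 13} → COUNT(*)=2
  9: ids {2, 3, 5, 8, 9} → COUNT(*)=5
  13: ids {4, 7, 10} → COUNT(*)=3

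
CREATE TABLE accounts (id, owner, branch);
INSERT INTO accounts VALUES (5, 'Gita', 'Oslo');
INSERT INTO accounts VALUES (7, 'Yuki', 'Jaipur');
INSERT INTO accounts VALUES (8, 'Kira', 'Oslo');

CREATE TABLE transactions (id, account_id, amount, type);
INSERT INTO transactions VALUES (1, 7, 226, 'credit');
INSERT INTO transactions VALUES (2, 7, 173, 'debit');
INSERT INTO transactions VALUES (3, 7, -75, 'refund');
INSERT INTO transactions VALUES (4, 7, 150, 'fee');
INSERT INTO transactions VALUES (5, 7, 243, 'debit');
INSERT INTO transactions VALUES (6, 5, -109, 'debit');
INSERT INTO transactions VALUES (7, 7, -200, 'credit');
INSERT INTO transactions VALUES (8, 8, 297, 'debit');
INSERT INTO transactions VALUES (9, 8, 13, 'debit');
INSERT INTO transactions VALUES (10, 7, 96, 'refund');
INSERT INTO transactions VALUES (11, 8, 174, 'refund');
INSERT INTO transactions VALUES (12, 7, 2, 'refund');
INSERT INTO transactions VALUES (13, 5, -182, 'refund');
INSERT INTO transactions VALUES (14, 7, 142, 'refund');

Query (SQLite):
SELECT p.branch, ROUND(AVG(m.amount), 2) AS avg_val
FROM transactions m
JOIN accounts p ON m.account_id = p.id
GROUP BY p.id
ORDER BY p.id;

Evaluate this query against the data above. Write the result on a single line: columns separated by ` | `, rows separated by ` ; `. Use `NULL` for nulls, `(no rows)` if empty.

Oslo | -145.5 ; Jaipur | 84.11 ; Oslo | 161.33

Join each transactions row to its accounts via account_id.
Group joined rows by accounts.id; compute ROUND(AVG(m.amount), 2) per group.
  5: ids {6, 13} → ROUND(AVG(m.amount), 2)=-145.5
  7: ids {1, 2, 3, 4, 5, 7, 10, 12, 14} → ROUND(AVG(m.amount), 2)=84.11
  8: ids {8, 9, 11} → ROUND(AVG(m.amount), 2)=161.33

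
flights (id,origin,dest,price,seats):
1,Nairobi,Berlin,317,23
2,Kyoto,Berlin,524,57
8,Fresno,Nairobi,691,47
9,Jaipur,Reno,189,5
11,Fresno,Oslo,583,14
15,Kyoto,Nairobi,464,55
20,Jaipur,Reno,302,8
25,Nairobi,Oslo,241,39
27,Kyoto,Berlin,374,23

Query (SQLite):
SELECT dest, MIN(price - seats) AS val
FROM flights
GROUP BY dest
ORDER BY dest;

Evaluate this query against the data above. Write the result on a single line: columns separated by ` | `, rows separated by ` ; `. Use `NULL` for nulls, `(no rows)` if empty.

Berlin | 294 ; Nairobi | 409 ; Oslo | 202 ; Reno | 184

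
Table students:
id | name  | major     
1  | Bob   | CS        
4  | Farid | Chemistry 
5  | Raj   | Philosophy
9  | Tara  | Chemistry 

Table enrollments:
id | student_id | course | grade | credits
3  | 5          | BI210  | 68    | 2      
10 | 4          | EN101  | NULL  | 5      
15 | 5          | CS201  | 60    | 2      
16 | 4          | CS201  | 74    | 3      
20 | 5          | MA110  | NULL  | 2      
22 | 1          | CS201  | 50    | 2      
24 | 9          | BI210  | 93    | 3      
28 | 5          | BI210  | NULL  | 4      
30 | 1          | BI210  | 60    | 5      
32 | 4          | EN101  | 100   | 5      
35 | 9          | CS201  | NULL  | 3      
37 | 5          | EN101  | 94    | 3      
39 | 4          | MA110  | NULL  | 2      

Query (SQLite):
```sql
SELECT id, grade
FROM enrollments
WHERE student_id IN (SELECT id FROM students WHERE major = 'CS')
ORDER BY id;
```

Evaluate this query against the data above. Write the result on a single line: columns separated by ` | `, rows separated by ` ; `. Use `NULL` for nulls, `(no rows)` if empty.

22 | 50 ; 30 | 60

Inner query: students.id where major = 'CS'.
Outer: keep enrollments rows whose student_id is in that set.
Inner query → {1}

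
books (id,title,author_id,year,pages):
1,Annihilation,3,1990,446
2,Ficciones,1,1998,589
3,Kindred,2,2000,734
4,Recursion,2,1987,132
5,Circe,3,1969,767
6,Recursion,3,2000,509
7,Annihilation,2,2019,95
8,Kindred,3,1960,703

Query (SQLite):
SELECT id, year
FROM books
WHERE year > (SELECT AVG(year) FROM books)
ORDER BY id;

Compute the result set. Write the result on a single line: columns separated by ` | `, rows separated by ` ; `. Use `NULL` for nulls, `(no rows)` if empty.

2 | 1998 ; 3 | 2000 ; 6 | 2000 ; 7 | 2019

Scalar subquery: AVG(year) over all books rows = 1990.375.
Keep rows where year > that value.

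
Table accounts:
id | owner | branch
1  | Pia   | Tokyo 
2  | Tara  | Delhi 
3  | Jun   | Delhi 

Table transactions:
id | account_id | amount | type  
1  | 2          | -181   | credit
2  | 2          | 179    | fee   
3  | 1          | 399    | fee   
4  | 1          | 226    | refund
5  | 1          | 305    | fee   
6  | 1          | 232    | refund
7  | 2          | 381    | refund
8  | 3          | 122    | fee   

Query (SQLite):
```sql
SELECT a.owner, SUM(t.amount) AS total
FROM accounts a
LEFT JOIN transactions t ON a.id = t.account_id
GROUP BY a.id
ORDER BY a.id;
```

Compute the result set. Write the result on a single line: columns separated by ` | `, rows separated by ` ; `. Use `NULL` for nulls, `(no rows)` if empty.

Pia | 1162 ; Tara | 379 ; Jun | 122

LEFT JOIN keeps every accounts row; unmatched ones get NULL for transactions columns.
Group by accounts.id and compute SUM(t.amount). SUM over an all-NULL group is NULL.
  1: ids {3, 4, 5, 6} → SUM(t.amount)=1162
  2: ids {1, 2, 7} → SUM(t.amount)=379
  3: ids {8} → SUM(t.amount)=122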